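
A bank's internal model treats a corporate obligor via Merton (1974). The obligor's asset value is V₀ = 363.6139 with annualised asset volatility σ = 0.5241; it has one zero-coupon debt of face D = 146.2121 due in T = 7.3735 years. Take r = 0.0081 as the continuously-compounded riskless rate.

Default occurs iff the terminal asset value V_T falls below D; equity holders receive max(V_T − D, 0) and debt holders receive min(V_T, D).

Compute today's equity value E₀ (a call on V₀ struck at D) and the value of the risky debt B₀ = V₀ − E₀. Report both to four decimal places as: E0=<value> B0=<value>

d₁ = [ln(V₀/D) + (r + σ²/2)T] / (σ√T)
   = [ln(363.6139/146.2121) + (0.0081 + 0.5·0.5241²)·7.3735] / (0.5241·√7.3735)
   = [0.911034 + 1.072405] / 1.423151 = 1.393695
d₂ = d₁ − σ√T = 1.393695 − 1.423151 = -0.029456
N(d₁) = 0.918295,  N(d₂) = 0.488251,  e^(−rT) = 0.942023
E₀ = V₀·N(d₁) − D·e^(−rT)·N(d₂)
   = 363.6139·0.918295 − 146.2121·0.942023·0.488251 = 266.655608
B₀ = V₀ − E₀ = 363.6139 − 266.655608 = 96.958292

E0=266.6556 B0=96.9583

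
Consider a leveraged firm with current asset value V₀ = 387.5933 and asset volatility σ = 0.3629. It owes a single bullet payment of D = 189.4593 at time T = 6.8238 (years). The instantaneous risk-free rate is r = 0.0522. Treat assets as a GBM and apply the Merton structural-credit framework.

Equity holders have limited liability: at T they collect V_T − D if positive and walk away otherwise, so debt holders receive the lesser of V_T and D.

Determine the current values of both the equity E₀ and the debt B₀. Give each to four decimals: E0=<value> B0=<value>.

E0=267.7954 B0=119.7979

d₁ = [ln(V₀/D) + (r + σ²/2)T] / (σ√T)
   = [ln(387.5933/189.4593) + (0.0522 + 0.5·0.3629²)·6.8238] / (0.3629·√6.8238)
   = [0.715782 + 0.805537] / 0.947982 = 1.604798
d₂ = d₁ − σ√T = 1.604798 − 0.947982 = 0.656816
N(d₁) = 0.945731,  N(d₂) = 0.744350,  e^(−rT) = 0.700331
E₀ = V₀·N(d₁) − D·e^(−rT)·N(d₂)
   = 387.5933·0.945731 − 189.4593·0.700331·0.744350 = 267.795415
B₀ = V₀ − E₀ = 387.5933 − 267.795415 = 119.797885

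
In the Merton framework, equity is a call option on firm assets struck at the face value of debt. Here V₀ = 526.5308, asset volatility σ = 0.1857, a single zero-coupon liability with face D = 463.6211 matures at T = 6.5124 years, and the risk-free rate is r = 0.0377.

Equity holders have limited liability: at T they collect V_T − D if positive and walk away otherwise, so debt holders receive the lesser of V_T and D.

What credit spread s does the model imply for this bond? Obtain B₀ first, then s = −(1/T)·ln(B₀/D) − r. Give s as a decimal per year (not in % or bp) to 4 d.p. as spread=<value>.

spread=0.0110

d₁ = [ln(V₀/D) + (r + σ²/2)T] / (σ√T)
   = [ln(526.5308/463.6211) + (0.0377 + 0.5·0.1857²)·6.5124] / (0.1857·√6.5124)
   = [0.127242 + 0.357806] / 0.473895 = 1.023534
d₂ = d₁ − σ√T = 1.023534 − 0.473895 = 0.549639
N(d₁) = 0.846972,  N(d₂) = 0.708716,  e^(−rT) = 0.782300
E₀ = V₀·N(d₁) − D·e^(−rT)·N(d₂)
   = 526.5308·0.846972 − 463.6211·0.782300·0.708716 = 188.912221
B₀ = V₀ − E₀ = 526.5308 − 188.912221 = 337.618579
spread = −(1/T)·ln(B₀/D) − r = −(1/6.5124)·ln(337.618579/463.6211) − 0.0377 = 0.01099953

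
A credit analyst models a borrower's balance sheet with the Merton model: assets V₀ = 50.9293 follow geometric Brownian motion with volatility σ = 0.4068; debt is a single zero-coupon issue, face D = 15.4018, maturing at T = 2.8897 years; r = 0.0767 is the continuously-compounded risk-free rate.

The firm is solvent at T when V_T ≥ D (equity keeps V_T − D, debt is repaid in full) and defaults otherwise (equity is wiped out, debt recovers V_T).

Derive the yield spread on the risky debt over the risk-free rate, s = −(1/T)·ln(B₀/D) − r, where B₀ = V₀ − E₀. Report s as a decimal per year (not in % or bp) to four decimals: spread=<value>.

spread=0.0035

d₁ = [ln(V₀/D) + (r + σ²/2)T] / (σ√T)
   = [ln(50.9293/15.4018) + (0.0767 + 0.5·0.4068²)·2.8897] / (0.4068·√2.8897)
   = [1.195954 + 0.460743] / 0.691524 = 2.395718
d₂ = d₁ − σ√T = 2.395718 − 0.691524 = 1.704194
N(d₁) = 0.991706,  N(d₂) = 0.955828,  e^(−rT) = 0.801204
E₀ = V₀·N(d₁) − D·e^(−rT)·N(d₂)
   = 50.9293·0.991706 − 15.4018·0.801204·0.955828 = 38.712003
B₀ = V₀ − E₀ = 50.9293 − 38.712003 = 12.217297
spread = −(1/T)·ln(B₀/D) − r = −(1/2.8897)·ln(12.217297/15.4018) − 0.0767 = 0.00345769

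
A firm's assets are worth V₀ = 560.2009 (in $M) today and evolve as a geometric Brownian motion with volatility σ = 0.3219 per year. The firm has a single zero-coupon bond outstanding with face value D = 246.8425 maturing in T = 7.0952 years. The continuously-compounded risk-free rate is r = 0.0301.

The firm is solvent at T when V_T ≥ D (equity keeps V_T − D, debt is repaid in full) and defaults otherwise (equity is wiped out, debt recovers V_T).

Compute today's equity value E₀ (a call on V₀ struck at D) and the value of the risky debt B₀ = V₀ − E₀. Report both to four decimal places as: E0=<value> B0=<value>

E0=375.7886 B0=184.4123

d₁ = [ln(V₀/D) + (r + σ²/2)T] / (σ√T)
   = [ln(560.2009/246.8425) + (0.0301 + 0.5·0.3219²)·7.0952] / (0.3219·√7.0952)
   = [0.819545 + 0.581166] / 0.857439 = 1.633599
d₂ = d₁ − σ√T = 1.633599 − 0.857439 = 0.776160
N(d₁) = 0.948828,  N(d₂) = 0.781173,  e^(−rT) = 0.807699
E₀ = V₀·N(d₁) − D·e^(−rT)·N(d₂)
   = 560.2009·0.948828 − 246.8425·0.807699·0.781173 = 375.788642
B₀ = V₀ − E₀ = 560.2009 − 375.788642 = 184.412258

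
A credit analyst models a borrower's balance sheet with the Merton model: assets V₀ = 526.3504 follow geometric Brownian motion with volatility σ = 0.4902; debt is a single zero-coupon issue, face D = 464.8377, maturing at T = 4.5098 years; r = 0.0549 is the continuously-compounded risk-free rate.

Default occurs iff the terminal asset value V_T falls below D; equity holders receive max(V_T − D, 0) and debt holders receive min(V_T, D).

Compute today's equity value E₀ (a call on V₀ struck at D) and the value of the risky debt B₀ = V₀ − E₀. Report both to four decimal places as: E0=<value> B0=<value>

d₁ = [ln(V₀/D) + (r + σ²/2)T] / (σ√T)
   = [ln(526.3504/464.8377) + (0.0549 + 0.5·0.4902²)·4.5098] / (0.4902·√4.5098)
   = [0.124279 + 0.789432] / 1.041003 = 0.877721
d₂ = d₁ − σ√T = 0.877721 − 1.041003 = -0.163282
N(d₁) = 0.809952,  N(d₂) = 0.435148,  e^(−rT) = 0.780682
E₀ = V₀·N(d₁) − D·e^(−rT)·N(d₂)
   = 526.3504·0.809952 − 464.8377·0.780682·0.435148 = 268.407757
B₀ = V₀ − E₀ = 526.3504 − 268.407757 = 257.942643

E0=268.4078 B0=257.9426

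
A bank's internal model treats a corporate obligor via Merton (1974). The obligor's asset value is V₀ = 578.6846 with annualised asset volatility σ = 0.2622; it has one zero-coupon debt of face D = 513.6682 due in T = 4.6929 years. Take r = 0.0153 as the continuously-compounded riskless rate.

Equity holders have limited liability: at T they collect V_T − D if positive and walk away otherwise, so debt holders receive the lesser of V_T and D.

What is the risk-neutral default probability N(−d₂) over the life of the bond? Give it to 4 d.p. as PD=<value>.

d₁ = [ln(V₀/D) + (r + σ²/2)T] / (σ√T)
   = [ln(578.6846/513.6682) + (0.0153 + 0.5·0.2622²)·4.6929] / (0.2622·√4.6929)
   = [0.119180 + 0.233117] / 0.568007 = 0.620234
d₂ = d₁ − σ√T = 0.620234 − 0.568007 = 0.052228
risk-neutral PD = N(−d₂) = N(-0.052228) = 0.479174

PD=0.4792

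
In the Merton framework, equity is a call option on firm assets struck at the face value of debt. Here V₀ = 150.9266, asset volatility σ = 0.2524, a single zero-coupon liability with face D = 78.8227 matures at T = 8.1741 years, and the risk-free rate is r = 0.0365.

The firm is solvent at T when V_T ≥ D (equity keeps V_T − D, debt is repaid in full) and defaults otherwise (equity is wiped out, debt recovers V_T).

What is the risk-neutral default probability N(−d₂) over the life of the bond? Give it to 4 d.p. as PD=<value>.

PD=0.1703

d₁ = [ln(V₀/D) + (r + σ²/2)T] / (σ√T)
   = [ln(150.9266/78.8227) + (0.0365 + 0.5·0.2524²)·8.1741] / (0.2524·√8.1741)
   = [0.649593 + 0.558723] / 0.721621 = 1.674446
d₂ = d₁ − σ√T = 1.674446 − 0.721621 = 0.952825
risk-neutral PD = N(−d₂) = N(-0.952825) = 0.170339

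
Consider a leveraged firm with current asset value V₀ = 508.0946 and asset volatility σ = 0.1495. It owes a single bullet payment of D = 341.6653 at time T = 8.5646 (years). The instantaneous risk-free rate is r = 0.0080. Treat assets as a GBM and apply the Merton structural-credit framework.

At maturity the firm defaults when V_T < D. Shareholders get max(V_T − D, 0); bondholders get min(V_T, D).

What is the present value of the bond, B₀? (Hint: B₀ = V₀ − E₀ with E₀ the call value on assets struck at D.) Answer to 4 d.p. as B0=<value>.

d₁ = [ln(V₀/D) + (r + σ²/2)T] / (σ√T)
   = [ln(508.0946/341.6653) + (0.0080 + 0.5·0.1495²)·8.5646] / (0.1495·√8.5646)
   = [0.396836 + 0.164227] / 0.437517 = 1.282381
d₂ = d₁ − σ√T = 1.282381 − 0.437517 = 0.844864
N(d₁) = 0.900146,  N(d₂) = 0.800907,  e^(−rT) = 0.933778
E₀ = V₀·N(d₁) − D·e^(−rT)·N(d₂)
   = 508.0946·0.900146 − 341.6653·0.933778·0.800907 = 201.838228
B₀ = V₀ − E₀ = 508.0946 − 201.838228 = 306.256372

B0=306.2564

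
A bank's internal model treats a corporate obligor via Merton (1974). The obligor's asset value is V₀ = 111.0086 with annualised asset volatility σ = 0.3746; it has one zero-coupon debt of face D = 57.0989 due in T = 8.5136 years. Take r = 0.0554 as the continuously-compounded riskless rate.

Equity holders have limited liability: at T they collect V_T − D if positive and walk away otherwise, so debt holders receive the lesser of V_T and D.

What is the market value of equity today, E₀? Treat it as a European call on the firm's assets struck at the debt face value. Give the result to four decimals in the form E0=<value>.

d₁ = [ln(V₀/D) + (r + σ²/2)T] / (σ√T)
   = [ln(111.0086/57.0989) + (0.0554 + 0.5·0.3746²)·8.5136] / (0.3746·√8.5136)
   = [0.664823 + 1.068990] / 1.093011 = 1.586272
d₂ = d₁ − σ√T = 1.586272 − 1.093011 = 0.493262
N(d₁) = 0.943661,  N(d₂) = 0.689086,  e^(−rT) = 0.623970
E₀ = V₀·N(d₁) − D·e^(−rT)·N(d₂)
   = 111.0086·0.943661 − 57.0989·0.623970·0.689086 = 80.203761

E0=80.2038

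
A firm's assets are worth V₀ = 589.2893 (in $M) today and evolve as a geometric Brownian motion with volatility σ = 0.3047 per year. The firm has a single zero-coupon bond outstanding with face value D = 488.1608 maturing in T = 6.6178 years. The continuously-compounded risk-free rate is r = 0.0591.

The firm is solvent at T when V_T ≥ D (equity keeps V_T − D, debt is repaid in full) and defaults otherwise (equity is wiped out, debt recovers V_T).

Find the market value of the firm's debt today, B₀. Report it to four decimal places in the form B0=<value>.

B0=285.9288

d₁ = [ln(V₀/D) + (r + σ²/2)T] / (σ√T)
   = [ln(589.2893/488.1608) + (0.0591 + 0.5·0.3047²)·6.6178] / (0.3047·√6.6178)
   = [0.188272 + 0.698317] / 0.783843 = 1.131080
d₂ = d₁ − σ√T = 1.131080 − 0.783843 = 0.347237
N(d₁) = 0.870989,  N(d₂) = 0.635793,  e^(−rT) = 0.676304
E₀ = V₀·N(d₁) − D·e^(−rT)·N(d₂)
   = 589.2893·0.870989 − 488.1608·0.676304·0.635793 = 303.360517
B₀ = V₀ − E₀ = 589.2893 − 303.360517 = 285.928783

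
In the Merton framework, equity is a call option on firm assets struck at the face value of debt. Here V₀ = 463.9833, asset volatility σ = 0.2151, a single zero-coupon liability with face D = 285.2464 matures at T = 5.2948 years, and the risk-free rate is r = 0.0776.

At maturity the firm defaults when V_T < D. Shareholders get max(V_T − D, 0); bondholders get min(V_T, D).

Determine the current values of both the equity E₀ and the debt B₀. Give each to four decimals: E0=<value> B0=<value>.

E0=276.8239 B0=187.1594

d₁ = [ln(V₀/D) + (r + σ²/2)T] / (σ√T)
   = [ln(463.9833/285.2464) + (0.0776 + 0.5·0.2151²)·5.2948] / (0.2151·√5.2948)
   = [0.486495 + 0.533366] / 0.494954 = 2.060516
d₂ = d₁ − σ√T = 2.060516 − 0.494954 = 1.565562
N(d₁) = 0.980325,  N(d₂) = 0.941274,  e^(−rT) = 0.663069
E₀ = V₀·N(d₁) − D·e^(−rT)·N(d₂)
   = 463.9833·0.980325 − 285.2464·0.663069·0.941274 = 276.823859
B₀ = V₀ − E₀ = 463.9833 − 276.823859 = 187.159441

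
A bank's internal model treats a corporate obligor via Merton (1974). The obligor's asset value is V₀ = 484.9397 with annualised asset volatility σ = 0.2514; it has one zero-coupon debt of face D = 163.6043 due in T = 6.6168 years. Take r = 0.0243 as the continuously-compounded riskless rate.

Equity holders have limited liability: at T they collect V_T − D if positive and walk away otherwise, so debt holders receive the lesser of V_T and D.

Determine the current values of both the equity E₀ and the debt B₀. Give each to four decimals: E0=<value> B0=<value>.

d₁ = [ln(V₀/D) + (r + σ²/2)T] / (σ√T)
   = [ln(484.9397/163.6043) + (0.0243 + 0.5·0.2514²)·6.6168] / (0.2514·√6.6168)
   = [1.086574 + 0.369886] / 0.646680 = 2.252211
d₂ = d₁ − σ√T = 2.252211 − 0.646680 = 1.605531
N(d₁) = 0.987846,  N(d₂) = 0.945812,  e^(−rT) = 0.851472
E₀ = V₀·N(d₁) − D·e^(−rT)·N(d₂)
   = 484.9397·0.987846 − 163.6043·0.851472·0.945812 = 347.289676
B₀ = V₀ − E₀ = 484.9397 − 347.289676 = 137.650024

E0=347.2897 B0=137.6500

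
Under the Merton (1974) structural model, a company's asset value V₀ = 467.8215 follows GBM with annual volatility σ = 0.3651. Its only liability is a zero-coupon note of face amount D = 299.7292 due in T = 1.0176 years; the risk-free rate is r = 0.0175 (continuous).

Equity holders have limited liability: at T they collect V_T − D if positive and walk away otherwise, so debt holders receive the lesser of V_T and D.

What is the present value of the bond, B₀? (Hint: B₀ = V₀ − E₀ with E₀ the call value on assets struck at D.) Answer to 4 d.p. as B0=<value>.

d₁ = [ln(V₀/D) + (r + σ²/2)T] / (σ√T)
   = [ln(467.8215/299.7292) + (0.0175 + 0.5·0.3651²)·1.0176] / (0.3651·√1.0176)
   = [0.445207 + 0.085630] / 0.368299 = 1.441322
d₂ = d₁ − σ√T = 1.441322 − 0.368299 = 1.073024
N(d₁) = 0.925253,  N(d₂) = 0.858370,  e^(−rT) = 0.982350
E₀ = V₀·N(d₁) − D·e^(−rT)·N(d₂)
   = 467.8215·0.925253 − 299.7292·0.982350·0.858370 = 180.115926
B₀ = V₀ − E₀ = 467.8215 − 180.115926 = 287.705574

B0=287.7056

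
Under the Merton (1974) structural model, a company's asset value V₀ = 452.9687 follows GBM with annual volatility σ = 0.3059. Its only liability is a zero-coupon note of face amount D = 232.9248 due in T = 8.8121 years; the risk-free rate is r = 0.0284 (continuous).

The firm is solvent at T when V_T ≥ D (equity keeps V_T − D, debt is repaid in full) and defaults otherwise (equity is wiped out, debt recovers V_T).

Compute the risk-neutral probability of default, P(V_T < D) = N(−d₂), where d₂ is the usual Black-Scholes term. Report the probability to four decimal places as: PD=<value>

PD=0.2898

d₁ = [ln(V₀/D) + (r + σ²/2)T] / (σ√T)
   = [ln(452.9687/232.9248) + (0.0284 + 0.5·0.3059²)·8.8121] / (0.3059·√8.8121)
   = [0.665107 + 0.662559] / 0.908070 = 1.462075
d₂ = d₁ − σ√T = 1.462075 − 0.908070 = 0.554006
risk-neutral PD = N(−d₂) = N(-0.554006) = 0.289787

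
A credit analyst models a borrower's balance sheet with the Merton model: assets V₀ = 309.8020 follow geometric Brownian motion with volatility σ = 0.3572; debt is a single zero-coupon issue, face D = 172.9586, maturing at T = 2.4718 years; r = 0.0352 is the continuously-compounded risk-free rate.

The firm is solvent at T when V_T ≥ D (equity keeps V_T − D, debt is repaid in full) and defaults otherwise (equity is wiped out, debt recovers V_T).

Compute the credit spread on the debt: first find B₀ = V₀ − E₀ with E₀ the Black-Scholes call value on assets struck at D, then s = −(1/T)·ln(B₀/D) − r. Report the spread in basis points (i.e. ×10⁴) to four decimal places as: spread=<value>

spread=180.0298

d₁ = [ln(V₀/D) + (r + σ²/2)T] / (σ√T)
   = [ln(309.8020/172.9586) + (0.0352 + 0.5·0.3572²)·2.4718] / (0.3572·√2.4718)
   = [0.582881 + 0.244698] / 0.561588 = 1.473640
d₂ = d₁ − σ√T = 1.473640 − 0.561588 = 0.912052
N(d₁) = 0.929711,  N(d₂) = 0.819129,  e^(−rT) = 0.916670
E₀ = V₀·N(d₁) − D·e^(−rT)·N(d₂)
   = 309.8020·0.929711 − 172.9586·0.916670·0.819129 = 158.156564
B₀ = V₀ − E₀ = 309.8020 − 158.156564 = 151.645436
spread = −(1/T)·ln(B₀/D) − r = −(1/2.4718)·ln(151.645436/172.9586) − 0.0352 = 0.01800298
in basis points: 0.01800298 × 10⁴ = 180.0298 bp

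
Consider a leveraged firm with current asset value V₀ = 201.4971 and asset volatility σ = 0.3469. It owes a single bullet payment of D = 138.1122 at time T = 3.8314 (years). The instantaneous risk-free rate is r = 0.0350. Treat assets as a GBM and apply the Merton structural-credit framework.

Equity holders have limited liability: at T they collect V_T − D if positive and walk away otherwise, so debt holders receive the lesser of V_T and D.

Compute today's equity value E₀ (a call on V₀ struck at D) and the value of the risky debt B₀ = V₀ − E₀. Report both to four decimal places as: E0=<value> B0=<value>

d₁ = [ln(V₀/D) + (r + σ²/2)T] / (σ√T)
   = [ln(201.4971/138.1122) + (0.0350 + 0.5·0.3469²)·3.8314] / (0.3469·√3.8314)
   = [0.377709 + 0.364634] / 0.679021 = 1.093254
d₂ = d₁ − σ√T = 1.093254 − 0.679021 = 0.414233
N(d₁) = 0.862859,  N(d₂) = 0.660648,  e^(−rT) = 0.874503
E₀ = V₀·N(d₁) − D·e^(−rT)·N(d₂)
   = 201.4971·0.862859 − 138.1122·0.874503·0.660648 = 94.070713
B₀ = V₀ − E₀ = 201.4971 − 94.070713 = 107.426387

E0=94.0707 B0=107.4264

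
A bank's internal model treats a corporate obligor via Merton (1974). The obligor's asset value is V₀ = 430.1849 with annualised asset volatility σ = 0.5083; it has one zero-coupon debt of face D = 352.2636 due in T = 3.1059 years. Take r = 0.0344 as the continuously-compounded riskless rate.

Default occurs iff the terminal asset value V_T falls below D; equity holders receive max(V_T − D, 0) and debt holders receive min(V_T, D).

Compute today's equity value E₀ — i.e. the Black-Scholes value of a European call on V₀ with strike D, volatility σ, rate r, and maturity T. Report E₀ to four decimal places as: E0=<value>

E0=192.8505

d₁ = [ln(V₀/D) + (r + σ²/2)T] / (σ√T)
   = [ln(430.1849/352.2636) + (0.0344 + 0.5·0.5083²)·3.1059] / (0.5083·√3.1059)
   = [0.199835 + 0.508077] / 0.895806 = 0.790252
d₂ = d₁ − σ√T = 0.790252 − 0.895806 = -0.105554
N(d₁) = 0.785310,  N(d₂) = 0.457968,  e^(−rT) = 0.898667
E₀ = V₀·N(d₁) − D·e^(−rT)·N(d₂)
   = 430.1849·0.785310 − 352.2636·0.898667·0.457968 = 192.850475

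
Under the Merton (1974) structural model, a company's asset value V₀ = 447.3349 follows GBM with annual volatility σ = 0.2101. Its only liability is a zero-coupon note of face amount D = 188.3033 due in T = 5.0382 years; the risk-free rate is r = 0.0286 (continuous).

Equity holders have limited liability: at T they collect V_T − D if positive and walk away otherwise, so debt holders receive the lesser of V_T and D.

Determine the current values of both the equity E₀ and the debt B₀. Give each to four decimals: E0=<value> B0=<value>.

E0=285.0208 B0=162.3141

d₁ = [ln(V₀/D) + (r + σ²/2)T] / (σ√T)
   = [ln(447.3349/188.3033) + (0.0286 + 0.5·0.2101²)·5.0382] / (0.2101·√5.0382)
   = [0.865254 + 0.255291] / 0.471589 = 2.376103
d₂ = d₁ − σ√T = 2.376103 − 0.471589 = 1.904514
N(d₁) = 0.991252,  N(d₂) = 0.971578,  e^(−rT) = 0.865808
E₀ = V₀·N(d₁) − D·e^(−rT)·N(d₂)
   = 447.3349·0.991252 − 188.3033·0.865808·0.971578 = 285.020756
B₀ = V₀ − E₀ = 447.3349 − 285.020756 = 162.314144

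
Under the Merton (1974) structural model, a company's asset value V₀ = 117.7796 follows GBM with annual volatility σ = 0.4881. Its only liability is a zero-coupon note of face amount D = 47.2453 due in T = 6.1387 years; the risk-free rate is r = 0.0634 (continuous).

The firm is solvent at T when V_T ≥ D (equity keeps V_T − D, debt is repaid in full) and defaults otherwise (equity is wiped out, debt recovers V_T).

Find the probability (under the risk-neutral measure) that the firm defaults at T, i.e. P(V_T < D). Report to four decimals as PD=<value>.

PD=0.3183

d₁ = [ln(V₀/D) + (r + σ²/2)T] / (σ√T)
   = [ln(117.7796/47.2453) + (0.0634 + 0.5·0.4881²)·6.1387] / (0.4881·√6.1387)
   = [0.913462 + 1.120440] / 1.209336 = 1.681834
d₂ = d₁ − σ√T = 1.681834 − 1.209336 = 0.472498
risk-neutral PD = N(−d₂) = N(-0.472498) = 0.318286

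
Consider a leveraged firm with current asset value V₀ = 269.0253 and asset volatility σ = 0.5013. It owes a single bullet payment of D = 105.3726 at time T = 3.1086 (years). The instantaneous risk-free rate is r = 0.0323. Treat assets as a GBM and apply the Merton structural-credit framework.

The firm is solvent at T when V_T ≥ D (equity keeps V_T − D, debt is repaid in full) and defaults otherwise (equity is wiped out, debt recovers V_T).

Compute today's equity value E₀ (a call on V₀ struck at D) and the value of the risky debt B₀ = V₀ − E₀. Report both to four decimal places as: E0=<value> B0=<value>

d₁ = [ln(V₀/D) + (r + σ²/2)T] / (σ√T)
   = [ln(269.0253/105.3726) + (0.0323 + 0.5·0.5013²)·3.1086] / (0.5013·√3.1086)
   = [0.937303 + 0.491006] / 0.883853 = 1.616002
d₂ = d₁ − σ√T = 1.616002 − 0.883853 = 0.732149
N(d₁) = 0.946953,  N(d₂) = 0.767961,  e^(−rT) = 0.904469
E₀ = V₀·N(d₁) − D·e^(−rT)·N(d₂)
   = 269.0253·0.946953 − 105.3726·0.904469·0.767961 = 181.562874
B₀ = V₀ − E₀ = 269.0253 − 181.562874 = 87.462426

E0=181.5629 B0=87.4624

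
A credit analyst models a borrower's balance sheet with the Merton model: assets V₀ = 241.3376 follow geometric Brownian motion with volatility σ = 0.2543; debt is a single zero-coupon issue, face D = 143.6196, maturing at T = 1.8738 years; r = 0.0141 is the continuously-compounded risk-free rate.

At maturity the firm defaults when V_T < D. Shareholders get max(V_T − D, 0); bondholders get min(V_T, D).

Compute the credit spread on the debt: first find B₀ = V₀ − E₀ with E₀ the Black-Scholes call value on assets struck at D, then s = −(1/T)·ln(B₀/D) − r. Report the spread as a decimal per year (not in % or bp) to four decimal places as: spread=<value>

d₁ = [ln(V₀/D) + (r + σ²/2)T] / (σ√T)
   = [ln(241.3376/143.6196) + (0.0141 + 0.5·0.2543²)·1.8738] / (0.2543·√1.8738)
   = [0.519029 + 0.087008] / 0.348103 = 1.740970
d₂ = d₁ − σ√T = 1.740970 − 0.348103 = 1.392867
N(d₁) = 0.959156,  N(d₂) = 0.918170,  e^(−rT) = 0.973925
E₀ = V₀·N(d₁) − D·e^(−rT)·N(d₂)
   = 241.3376·0.959156 − 143.6196·0.973925·0.918170 = 103.051488
B₀ = V₀ − E₀ = 241.3376 − 103.051488 = 138.286112
spread = −(1/T)·ln(B₀/D) − r = −(1/1.8738)·ln(138.286112/143.6196) − 0.0141 = 0.00609603

spread=0.0061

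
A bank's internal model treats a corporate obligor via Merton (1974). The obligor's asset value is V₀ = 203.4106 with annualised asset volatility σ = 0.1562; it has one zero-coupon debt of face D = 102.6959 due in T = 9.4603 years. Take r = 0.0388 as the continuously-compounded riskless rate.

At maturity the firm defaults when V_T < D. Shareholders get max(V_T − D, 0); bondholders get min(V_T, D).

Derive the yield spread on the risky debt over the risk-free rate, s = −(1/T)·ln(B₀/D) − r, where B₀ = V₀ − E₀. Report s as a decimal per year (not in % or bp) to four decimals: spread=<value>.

d₁ = [ln(V₀/D) + (r + σ²/2)T] / (σ√T)
   = [ln(203.4106/102.6959) + (0.0388 + 0.5·0.1562²)·9.4603] / (0.1562·√9.4603)
   = [0.683454 + 0.482468] / 0.480434 = 2.426812
d₂ = d₁ − σ√T = 2.426812 − 0.480434 = 1.946378
N(d₁) = 0.992384,  N(d₂) = 0.974195,  e^(−rT) = 0.692768
E₀ = V₀·N(d₁) − D·e^(−rT)·N(d₂)
   = 203.4106·0.992384 − 102.6959·0.692768·0.974195 = 132.552802
B₀ = V₀ − E₀ = 203.4106 − 132.552802 = 70.857798
spread = −(1/T)·ln(B₀/D) − r = −(1/9.4603)·ln(70.857798/102.6959) − 0.0388 = 0.00042679

spread=0.0004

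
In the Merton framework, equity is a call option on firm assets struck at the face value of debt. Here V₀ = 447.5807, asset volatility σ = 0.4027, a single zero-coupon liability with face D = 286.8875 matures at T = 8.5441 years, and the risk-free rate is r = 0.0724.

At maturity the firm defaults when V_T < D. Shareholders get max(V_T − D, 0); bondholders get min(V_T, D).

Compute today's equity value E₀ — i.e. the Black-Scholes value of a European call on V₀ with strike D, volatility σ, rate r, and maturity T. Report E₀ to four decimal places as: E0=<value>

d₁ = [ln(V₀/D) + (r + σ²/2)T] / (σ√T)
   = [ln(447.5807/286.8875) + (0.0724 + 0.5·0.4027²)·8.5441] / (0.4027·√8.5441)
   = [0.444767 + 1.311380] / 1.177104 = 1.491921
d₂ = d₁ − σ√T = 1.491921 − 1.177104 = 0.314817
N(d₁) = 0.932140,  N(d₂) = 0.623550,  e^(−rT) = 0.538702
E₀ = V₀·N(d₁) − D·e^(−rT)·N(d₂)
   = 447.5807·0.932140 − 286.8875·0.538702·0.623550 = 320.840254

E0=320.8403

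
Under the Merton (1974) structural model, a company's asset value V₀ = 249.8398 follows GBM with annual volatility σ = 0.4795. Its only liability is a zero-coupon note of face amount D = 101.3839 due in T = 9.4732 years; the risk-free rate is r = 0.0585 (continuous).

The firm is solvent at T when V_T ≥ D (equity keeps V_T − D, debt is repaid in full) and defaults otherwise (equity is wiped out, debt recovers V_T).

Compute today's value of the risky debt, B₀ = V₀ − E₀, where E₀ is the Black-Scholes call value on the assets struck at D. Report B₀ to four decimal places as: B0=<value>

B0=45.4146

d₁ = [ln(V₀/D) + (r + σ²/2)T] / (σ√T)
   = [ln(249.8398/101.3839) + (0.0585 + 0.5·0.4795²)·9.4732] / (0.4795·√9.4732)
   = [0.901906 + 1.643222] / 1.475832 = 1.724538
d₂ = d₁ − σ√T = 1.724538 − 1.475832 = 0.248705
N(d₁) = 0.957695,  N(d₂) = 0.598206,  e^(−rT) = 0.574542
E₀ = V₀·N(d₁) − D·e^(−rT)·N(d₂)
   = 249.8398·0.957695 − 101.3839·0.574542·0.598206 = 204.425159
B₀ = V₀ − E₀ = 249.8398 − 204.425159 = 45.414641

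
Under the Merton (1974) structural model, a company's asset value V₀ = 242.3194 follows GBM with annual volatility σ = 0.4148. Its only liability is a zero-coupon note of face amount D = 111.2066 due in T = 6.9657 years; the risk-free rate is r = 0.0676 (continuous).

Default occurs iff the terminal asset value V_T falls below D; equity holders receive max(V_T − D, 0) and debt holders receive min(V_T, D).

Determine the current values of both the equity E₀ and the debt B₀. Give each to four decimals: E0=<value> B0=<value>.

E0=181.0028 B0=61.3166

d₁ = [ln(V₀/D) + (r + σ²/2)T] / (σ√T)
   = [ln(242.3194/111.2066) + (0.0676 + 0.5·0.4148²)·6.9657] / (0.4148·√6.9657)
   = [0.778867 + 1.070137] / 1.094766 = 1.688950
d₂ = d₁ − σ√T = 1.688950 − 1.094766 = 0.594184
N(d₁) = 0.954385,  N(d₂) = 0.723806,  e^(−rT) = 0.624452
E₀ = V₀·N(d₁) − D·e^(−rT)·N(d₂)
   = 242.3194·0.954385 − 111.2066·0.624452·0.723806 = 181.002779
B₀ = V₀ − E₀ = 242.3194 − 181.002779 = 61.316621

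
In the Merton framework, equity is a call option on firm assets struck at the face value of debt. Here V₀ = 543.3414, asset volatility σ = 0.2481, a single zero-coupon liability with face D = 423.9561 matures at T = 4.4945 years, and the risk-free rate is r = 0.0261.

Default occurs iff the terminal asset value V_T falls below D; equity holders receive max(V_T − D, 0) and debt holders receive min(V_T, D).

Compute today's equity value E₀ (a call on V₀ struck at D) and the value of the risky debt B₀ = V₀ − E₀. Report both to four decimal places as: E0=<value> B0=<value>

E0=199.9692 B0=343.3722

d₁ = [ln(V₀/D) + (r + σ²/2)T] / (σ√T)
   = [ln(543.3414/423.9561) + (0.0261 + 0.5·0.2481²)·4.4945] / (0.2481·√4.4945)
   = [0.248108 + 0.255633] / 0.525978 = 0.957722
d₂ = d₁ − σ√T = 0.957722 − 0.525978 = 0.431744
N(d₁) = 0.830899,  N(d₂) = 0.667036,  e^(−rT) = 0.889313
E₀ = V₀·N(d₁) − D·e^(−rT)·N(d₂)
   = 543.3414·0.830899 − 423.9561·0.889313·0.667036 = 199.969191
B₀ = V₀ − E₀ = 543.3414 − 199.969191 = 343.372209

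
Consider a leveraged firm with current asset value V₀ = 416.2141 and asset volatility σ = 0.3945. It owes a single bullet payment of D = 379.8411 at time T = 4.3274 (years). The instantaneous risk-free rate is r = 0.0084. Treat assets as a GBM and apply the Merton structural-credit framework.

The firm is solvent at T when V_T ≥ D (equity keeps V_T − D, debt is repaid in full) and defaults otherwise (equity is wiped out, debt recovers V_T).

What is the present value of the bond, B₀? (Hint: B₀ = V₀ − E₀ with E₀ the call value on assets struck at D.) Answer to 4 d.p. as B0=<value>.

B0=265.2387

d₁ = [ln(V₀/D) + (r + σ²/2)T] / (σ√T)
   = [ln(416.2141/379.8411) + (0.0084 + 0.5·0.3945²)·4.3274] / (0.3945·√4.3274)
   = [0.091447 + 0.373087] / 0.820655 = 0.566053
d₂ = d₁ − σ√T = 0.566053 − 0.820655 = -0.254602
N(d₁) = 0.714321,  N(d₂) = 0.399515,  e^(−rT) = 0.964303
E₀ = V₀·N(d₁) − D·e^(−rT)·N(d₂)
   = 416.2141·0.714321 − 379.8411·0.964303·0.399515 = 150.975351
B₀ = V₀ − E₀ = 416.2141 − 150.975351 = 265.238749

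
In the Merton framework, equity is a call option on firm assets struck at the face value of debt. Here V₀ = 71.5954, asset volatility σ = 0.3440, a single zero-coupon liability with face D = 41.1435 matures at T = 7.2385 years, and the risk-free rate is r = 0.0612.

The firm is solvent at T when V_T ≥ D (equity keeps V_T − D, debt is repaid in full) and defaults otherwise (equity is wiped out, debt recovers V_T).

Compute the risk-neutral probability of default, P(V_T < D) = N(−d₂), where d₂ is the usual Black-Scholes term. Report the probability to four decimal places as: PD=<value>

d₁ = [ln(V₀/D) + (r + σ²/2)T] / (σ√T)
   = [ln(71.5954/41.1435) + (0.0612 + 0.5·0.3440²)·7.2385] / (0.3440·√7.2385)
   = [0.553965 + 0.871284] / 0.925513 = 1.539955
d₂ = d₁ − σ√T = 1.539955 − 0.925513 = 0.614441
risk-neutral PD = N(−d₂) = N(-0.614441) = 0.269462

PD=0.2695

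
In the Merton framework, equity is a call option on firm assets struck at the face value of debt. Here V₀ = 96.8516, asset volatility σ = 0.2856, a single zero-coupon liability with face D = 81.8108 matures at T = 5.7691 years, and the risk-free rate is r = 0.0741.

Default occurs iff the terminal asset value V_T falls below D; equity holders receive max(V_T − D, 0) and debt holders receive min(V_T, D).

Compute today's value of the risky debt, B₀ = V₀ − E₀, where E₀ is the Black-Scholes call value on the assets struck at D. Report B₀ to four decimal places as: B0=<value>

d₁ = [ln(V₀/D) + (r + σ²/2)T] / (σ√T)
   = [ln(96.8516/81.8108) + (0.0741 + 0.5·0.2856²)·5.7691] / (0.2856·√5.7691)
   = [0.168771 + 0.662775] / 0.685981 = 1.212199
d₂ = d₁ − σ√T = 1.212199 − 0.685981 = 0.526218
N(d₁) = 0.887282,  N(d₂) = 0.700632,  e^(−rT) = 0.652144
E₀ = V₀·N(d₁) − D·e^(−rT)·N(d₂)
   = 96.8516·0.887282 − 81.8108·0.652144·0.700632 = 48.554297
B₀ = V₀ − E₀ = 96.8516 − 48.554297 = 48.297303

B0=48.2973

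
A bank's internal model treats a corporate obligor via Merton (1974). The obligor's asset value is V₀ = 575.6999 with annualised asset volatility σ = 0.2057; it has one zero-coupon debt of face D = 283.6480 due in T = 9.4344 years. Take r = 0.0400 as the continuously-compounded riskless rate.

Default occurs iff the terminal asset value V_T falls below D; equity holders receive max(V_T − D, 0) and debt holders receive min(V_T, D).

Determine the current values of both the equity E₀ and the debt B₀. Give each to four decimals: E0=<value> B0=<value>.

d₁ = [ln(V₀/D) + (r + σ²/2)T] / (σ√T)
   = [ln(575.6999/283.6480) + (0.0400 + 0.5·0.2057²)·9.4344] / (0.2057·√9.4344)
   = [0.707852 + 0.576972] / 0.631817 = 2.033539
d₂ = d₁ − σ√T = 2.033539 − 0.631817 = 1.401722
N(d₁) = 0.979001,  N(d₂) = 0.919501,  e^(−rT) = 0.685658
E₀ = V₀·N(d₁) − D·e^(−rT)·N(d₂)
   = 575.6999·0.979001 − 283.6480·0.685658·0.919501 = 384.781095
B₀ = V₀ − E₀ = 575.6999 − 384.781095 = 190.918805

E0=384.7811 B0=190.9188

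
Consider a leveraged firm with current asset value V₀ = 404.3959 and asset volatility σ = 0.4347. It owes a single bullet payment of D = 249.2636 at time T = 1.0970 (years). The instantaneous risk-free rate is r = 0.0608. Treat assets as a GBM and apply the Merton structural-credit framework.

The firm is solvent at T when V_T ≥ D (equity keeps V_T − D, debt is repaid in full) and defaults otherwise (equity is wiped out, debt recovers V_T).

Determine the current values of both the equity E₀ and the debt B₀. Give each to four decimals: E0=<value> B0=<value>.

d₁ = [ln(V₀/D) + (r + σ²/2)T] / (σ√T)
   = [ln(404.3959/249.2636) + (0.0608 + 0.5·0.4347²)·1.0970] / (0.4347·√1.0970)
   = [0.483883 + 0.170344] / 0.455295 = 1.436931
d₂ = d₁ − σ√T = 1.436931 − 0.455295 = 0.981636
N(d₁) = 0.924631,  N(d₂) = 0.836860,  e^(−rT) = 0.935478
E₀ = V₀·N(d₁) − D·e^(−rT)·N(d₂)
   = 404.3959·0.924631 − 249.2636·0.935478·0.836860 = 178.777439
B₀ = V₀ − E₀ = 404.3959 − 178.777439 = 225.618461

E0=178.7774 B0=225.6185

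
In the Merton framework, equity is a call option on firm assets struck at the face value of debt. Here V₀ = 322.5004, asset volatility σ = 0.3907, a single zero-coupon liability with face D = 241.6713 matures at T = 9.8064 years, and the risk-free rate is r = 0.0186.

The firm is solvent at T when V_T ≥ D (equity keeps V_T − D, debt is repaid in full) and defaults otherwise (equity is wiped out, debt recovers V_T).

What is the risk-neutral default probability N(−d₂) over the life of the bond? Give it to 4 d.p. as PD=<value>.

PD=0.5897

d₁ = [ln(V₀/D) + (r + σ²/2)T] / (σ√T)
   = [ln(322.5004/241.6713) + (0.0186 + 0.5·0.3907²)·9.8064] / (0.3907·√9.8064)
   = [0.288526 + 0.930855] / 1.223484 = 0.996647
d₂ = d₁ − σ√T = 0.996647 − 1.223484 = -0.226837
risk-neutral PD = N(−d₂) = N(0.226837) = 0.589725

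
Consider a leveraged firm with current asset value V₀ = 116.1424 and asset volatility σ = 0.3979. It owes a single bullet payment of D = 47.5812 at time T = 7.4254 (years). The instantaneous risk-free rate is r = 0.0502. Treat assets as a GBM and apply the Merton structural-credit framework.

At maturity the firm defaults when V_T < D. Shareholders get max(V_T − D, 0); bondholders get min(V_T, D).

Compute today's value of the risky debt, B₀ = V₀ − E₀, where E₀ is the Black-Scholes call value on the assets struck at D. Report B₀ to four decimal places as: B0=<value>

d₁ = [ln(V₀/D) + (r + σ²/2)T] / (σ√T)
   = [ln(116.1424/47.5812) + (0.0502 + 0.5·0.3979²)·7.4254] / (0.3979·√7.4254)
   = [0.892379 + 0.960566] / 1.084261 = 1.708948
d₂ = d₁ − σ√T = 1.708948 − 1.084261 = 0.624687
N(d₁) = 0.956270,  N(d₂) = 0.733912,  e^(−rT) = 0.688834
E₀ = V₀·N(d₁) − D·e^(−rT)·N(d₂)
   = 116.1424·0.956270 − 47.5812·0.688834·0.733912 = 87.009103
B₀ = V₀ − E₀ = 116.1424 − 87.009103 = 29.133297

B0=29.1333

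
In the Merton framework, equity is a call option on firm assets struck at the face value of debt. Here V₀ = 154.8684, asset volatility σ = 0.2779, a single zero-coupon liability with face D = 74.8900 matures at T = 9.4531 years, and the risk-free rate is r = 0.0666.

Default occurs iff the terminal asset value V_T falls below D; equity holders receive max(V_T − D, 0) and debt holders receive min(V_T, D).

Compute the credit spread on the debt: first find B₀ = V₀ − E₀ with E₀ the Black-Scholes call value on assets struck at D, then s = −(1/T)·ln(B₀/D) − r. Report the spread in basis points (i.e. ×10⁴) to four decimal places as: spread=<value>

spread=40.6609

d₁ = [ln(V₀/D) + (r + σ²/2)T] / (σ√T)
   = [ln(154.8684/74.8900) + (0.0666 + 0.5·0.2779²)·9.4531] / (0.2779·√9.4531)
   = [0.726555 + 0.994600] / 0.854428 = 2.014394
d₂ = d₁ − σ√T = 2.014394 − 0.854428 = 1.159966
N(d₁) = 0.978016,  N(d₂) = 0.876969,  e^(−rT) = 0.532817
E₀ = V₀·N(d₁) − D·e^(−rT)·N(d₂)
   = 154.8684·0.978016 − 74.8900·0.532817·0.876969 = 116.470347
B₀ = V₀ − E₀ = 154.8684 − 116.470347 = 38.398053
spread = −(1/T)·ln(B₀/D) − r = −(1/9.4531)·ln(38.398053/74.8900) − 0.0666 = 0.00406609
in basis points: 0.00406609 × 10⁴ = 40.6609 bp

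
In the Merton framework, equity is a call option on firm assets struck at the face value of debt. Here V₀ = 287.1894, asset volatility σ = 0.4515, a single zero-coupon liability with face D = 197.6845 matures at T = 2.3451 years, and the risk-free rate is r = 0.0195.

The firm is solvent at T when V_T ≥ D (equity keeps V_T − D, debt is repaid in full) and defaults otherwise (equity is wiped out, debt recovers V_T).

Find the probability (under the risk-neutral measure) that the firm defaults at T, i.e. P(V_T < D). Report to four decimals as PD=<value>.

PD=0.3972

d₁ = [ln(V₀/D) + (r + σ²/2)T] / (σ√T)
   = [ln(287.1894/197.6845) + (0.0195 + 0.5·0.4515²)·2.3451] / (0.4515·√2.3451)
   = [0.373470 + 0.284756] / 0.691414 = 0.951999
d₂ = d₁ − σ√T = 0.951999 − 0.691414 = 0.260585
risk-neutral PD = N(−d₂) = N(-0.260585) = 0.397206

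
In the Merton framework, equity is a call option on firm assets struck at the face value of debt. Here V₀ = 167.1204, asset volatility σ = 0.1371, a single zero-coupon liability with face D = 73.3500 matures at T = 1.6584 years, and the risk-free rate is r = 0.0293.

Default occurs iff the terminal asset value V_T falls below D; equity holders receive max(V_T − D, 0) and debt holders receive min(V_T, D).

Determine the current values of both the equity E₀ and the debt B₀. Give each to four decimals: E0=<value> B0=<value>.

d₁ = [ln(V₀/D) + (r + σ²/2)T] / (σ√T)
   = [ln(167.1204/73.3500) + (0.0293 + 0.5·0.1371²)·1.6584] / (0.1371·√1.6584)
   = [0.823472 + 0.064177] / 0.176556 = 5.027583
d₂ = d₁ − σ√T = 5.027583 − 0.176556 = 4.851027
N(d₁) = 1.000000,  N(d₂) = 0.999999,  e^(−rT) = 0.952571
E₀ = V₀·N(d₁) − D·e^(−rT)·N(d₂)
   = 167.1204·1.000000 − 73.3500·0.952571·0.999999 = 97.249353
B₀ = V₀ − E₀ = 167.1204 − 97.249353 = 69.871047

E0=97.2494 B0=69.8710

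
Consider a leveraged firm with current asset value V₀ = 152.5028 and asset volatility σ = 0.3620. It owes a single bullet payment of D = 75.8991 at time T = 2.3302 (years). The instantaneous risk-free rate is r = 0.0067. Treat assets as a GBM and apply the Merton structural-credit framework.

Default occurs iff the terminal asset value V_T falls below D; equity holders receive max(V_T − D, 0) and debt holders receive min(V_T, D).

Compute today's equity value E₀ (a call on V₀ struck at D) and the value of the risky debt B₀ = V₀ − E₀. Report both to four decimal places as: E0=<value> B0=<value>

d₁ = [ln(V₀/D) + (r + σ²/2)T] / (σ√T)
   = [ln(152.5028/75.8991) + (0.0067 + 0.5·0.3620²)·2.3302] / (0.3620·√2.3302)
   = [0.697778 + 0.168292] / 0.552593 = 1.567284
d₂ = d₁ − σ√T = 1.567284 − 0.552593 = 1.014691
N(d₁) = 0.941476,  N(d₂) = 0.844874,  e^(−rT) = 0.984509
E₀ = V₀·N(d₁) − D·e^(−rT)·N(d₂)
   = 152.5028·0.941476 − 75.8991·0.984509·0.844874 = 80.445933
B₀ = V₀ − E₀ = 152.5028 − 80.445933 = 72.056867

E0=80.4459 B0=72.0569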